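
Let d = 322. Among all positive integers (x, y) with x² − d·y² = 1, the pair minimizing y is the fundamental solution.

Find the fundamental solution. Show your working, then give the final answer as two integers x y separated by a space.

d=322: √d = [17; 1,16,1,34] (ℓ=4, even), read p_3/q_3
a_0=17:  p_0=17·1+0=17,  q_0=17·0+1=1
a_1=1:  p_1=1·17+1=18,  q_1=1·1+0=1
a_2=16:  p_2=16·18+17=305,  q_2=16·1+1=17
a_3=1:  p_3=1·305+18=323,  q_3=1·17+1=18
(x₁, y₁) = (323, 18);  323² − 322·18² = 1 ✓

323 18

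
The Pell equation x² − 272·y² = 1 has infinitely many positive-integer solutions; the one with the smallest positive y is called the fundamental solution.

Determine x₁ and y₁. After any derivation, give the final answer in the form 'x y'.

33 2

√272 → a₀=16, period (2,32); ℓ=2 even so k=1
i=0: a=16 ⇒ p=16, q=1
i=1: a=2 ⇒ p=33, q=2
(x₁, y₁) = (33, 2);  33² − 272·2² = 1 ✓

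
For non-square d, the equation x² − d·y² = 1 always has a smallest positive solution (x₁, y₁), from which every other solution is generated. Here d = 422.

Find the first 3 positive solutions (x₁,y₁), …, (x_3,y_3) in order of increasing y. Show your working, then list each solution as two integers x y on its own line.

[20; 1,1,5,2,1,…,1,1,40] for √422; ℓ=14 ⇒ convergent index 13
step 0: (20, 1)  from 20·(1,0) + (0,1)
…
step 10: (598859, 29152)  from 2·(217526,10589) + (163807,7974)
…
step 12: (3810680, 185501)  from 1·(3211821,156349) + (598859,29152)
step 13: (7022501, 341850)  from 1·(3810680,185501) + (3211821,156349)
fundamental: x₁=7022501, y₁=341850  (since 49315520295001 − 422·116861422500 = 1)
(x_2, y_2) = (7022501·7022501 + 422·341850·341850, 7022501·341850 + 341850·7022501) = (98631040590001, 4801283933700)
(x_3, y_3) = (7022501·98631040590001 + 422·341850·4801283933700, 7022501·4801283933700 + 341850·98631040590001) = (1385273162348638202501, 67434042451384025550)

7022501 341850
98631040590001 4801283933700
1385273162348638202501 67434042451384025550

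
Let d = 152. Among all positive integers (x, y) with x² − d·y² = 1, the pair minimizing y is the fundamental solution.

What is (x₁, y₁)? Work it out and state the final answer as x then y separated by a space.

37 3

d=152: √d = [12; 3,24] (ℓ=2, even), read p_1/q_1
i=0: a=12 ⇒ p=12, q=1
i=1: a=3 ⇒ p=37, q=3
(x₁, y₁) = (37, 3);  37² − 152·3² = 1 ✓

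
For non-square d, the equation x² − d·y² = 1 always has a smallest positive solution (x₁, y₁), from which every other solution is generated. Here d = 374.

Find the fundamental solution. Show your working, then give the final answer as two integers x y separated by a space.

√374 → a₀=19, period (2,1,18,1,2,38); ℓ=6 even so k=5
i=0: a=19 ⇒ p=19, q=1
i=1: a=2 ⇒ p=39, q=2
i=2: a=1 ⇒ p=58, q=3
…
i=4: a=1 ⇒ p=1141, q=59
i=5: a=2 ⇒ p=3365, q=174
fundamental: x₁=3365, y₁=174  (since 11323225 − 374·30276 = 1)

3365 174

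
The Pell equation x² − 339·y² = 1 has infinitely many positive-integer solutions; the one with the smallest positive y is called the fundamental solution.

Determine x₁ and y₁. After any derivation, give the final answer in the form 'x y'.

97970 5321

d=339: √d = [18; 2,2,2,1,17,1,2,2,2,36] (ℓ=10, even), read p_9/q_9
i=0: a=18 ⇒ p=18, q=1
i=1: a=2 ⇒ p=37, q=2
i=2: a=2 ⇒ p=92, q=5
…
i=5: a=17 ⇒ p=5542, q=301
i=6: a=1 ⇒ p=5855, q=318
i=7: a=2 ⇒ p=17252, q=937
i=8: a=2 ⇒ p=40359, q=2192
i=9: a=2 ⇒ p=97970, q=5321
(x₁, y₁) = (97970, 5321);  97970² − 339·5321² = 1 ✓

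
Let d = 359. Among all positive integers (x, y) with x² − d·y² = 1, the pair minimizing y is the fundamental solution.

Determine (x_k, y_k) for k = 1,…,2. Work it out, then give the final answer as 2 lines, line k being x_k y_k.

d=359: √d = [18; 1,17,1,36] (ℓ=4, even), read p_3/q_3
i=0: a=18 ⇒ p=18, q=1
…
i=2: a=17 ⇒ p=341, q=18
i=3: a=1 ⇒ p=360, q=19
(x₁, y₁) = (360, 19);  360² − 359·19² = 1 ✓
(360+19√359)^2 = 259199 + 13680√359

360 19
259199 13680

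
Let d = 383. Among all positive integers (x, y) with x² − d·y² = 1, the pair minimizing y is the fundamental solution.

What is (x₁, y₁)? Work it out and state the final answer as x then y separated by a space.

18768 959

[19; 1,1,3,19,3,1,1,38] for √383; ℓ=8 ⇒ convergent index 7
i=0: a=19 ⇒ p=19, q=1
…
i=2: a=1 ⇒ p=39, q=2
…
i=4: a=19 ⇒ p=2642, q=135
i=5: a=3 ⇒ p=8063, q=412
i=6: a=1 ⇒ p=10705, q=547
i=7: a=1 ⇒ p=18768, q=959
(x₁, y₁) = (18768, 959);  18768² − 383·959² = 1 ✓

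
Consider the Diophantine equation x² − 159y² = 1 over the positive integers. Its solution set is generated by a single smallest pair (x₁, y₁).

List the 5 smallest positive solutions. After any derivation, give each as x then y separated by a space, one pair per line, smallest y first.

1324 105
3505951 278040
9283756924 736249815
24583384828801 1949589232080
65096793742908124 5162511550298025

d=159: √d = [12; 1,1,1,1,3,1,1,1,1,24] (ℓ=10, even), read p_9/q_9
k=0  a_k=12  p_k/q_k = 12/1
k=1  a_k=1  p_k/q_k = 13/1
k=2  a_k=1  p_k/q_k = 25/2
k=3  a_k=1  p_k/q_k = 38/3
…
k=8  a_k=1  p_k/q_k = 807/64
k=9  a_k=1  p_k/q_k = 1324/105
→ (1324, 105).  Check: 1324²=1752976, 159·105²=1752975, difference 1.
(x_2, y_2) = (1324·1324 + 159·105·105, 1324·105 + 105·1324) = (3505951, 278040)
(x_3, y_3) = (1324·3505951 + 159·105·278040, 1324·278040 + 105·3505951) = (9283756924, 736249815)
(x_4, y_4) = (1324·9283756924 + 159·105·736249815, 1324·736249815 + 105·9283756924) = (24583384828801, 1949589232080)
(x_5, y_5) = (1324·24583384828801 + 159·105·1949589232080, 1324·1949589232080 + 105·24583384828801) = (65096793742908124, 5162511550298025)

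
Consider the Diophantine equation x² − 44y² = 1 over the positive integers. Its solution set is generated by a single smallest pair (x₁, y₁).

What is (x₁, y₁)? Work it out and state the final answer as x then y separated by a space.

199 30

d=44: √d = [6; 1,1,1,2,1,1,1,12] (ℓ=8, even), read p_7/q_7
step 0: (6, 1)  from 6·(1,0) + (0,1)
…
step 2: (13, 2)  from 1·(7,1) + (6,1)
step 3: (20, 3)  from 1·(13,2) + (7,1)
step 4: (53, 8)  from 2·(20,3) + (13,2)
…
step 6: (126, 19)  from 1·(73,11) + (53,8)
step 7: (199, 30)  from 1·(126,19) + (73,11)
(x₁, y₁) = (199, 30);  199² − 44·30² = 1 ✓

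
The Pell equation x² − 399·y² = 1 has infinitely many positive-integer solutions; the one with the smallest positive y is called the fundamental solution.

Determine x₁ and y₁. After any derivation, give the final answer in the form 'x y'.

√399 = [19; 1,38, …], period ℓ=2 (even) → k=1
k=0  a_k=19  p_k/q_k = 19/1
k=1  a_k=1  p_k/q_k = 20/1
fundamental: x₁=20, y₁=1  (since 400 − 399·1 = 1)

20 1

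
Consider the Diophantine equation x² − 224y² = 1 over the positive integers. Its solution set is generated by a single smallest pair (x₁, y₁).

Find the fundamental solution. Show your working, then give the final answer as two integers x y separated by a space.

√224 → a₀=14, period (1,28); ℓ=2 even so k=1
step 0: (14, 1)  from 14·(1,0) + (0,1)
step 1: (15, 1)  from 1·(14,1) + (1,0)
fundamental: x₁=15, y₁=1  (since 225 − 224·1 = 1)

15 1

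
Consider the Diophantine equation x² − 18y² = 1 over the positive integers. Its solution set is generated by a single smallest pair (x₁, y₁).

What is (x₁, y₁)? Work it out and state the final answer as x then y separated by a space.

√18 → a₀=4, period (4,8); ℓ=2 even so k=1
i=0: a=4 ⇒ p=4, q=1
i=1: a=4 ⇒ p=17, q=4
→ (17, 4).  Check: 17²=289, 18·4²=288, difference 1.

17 4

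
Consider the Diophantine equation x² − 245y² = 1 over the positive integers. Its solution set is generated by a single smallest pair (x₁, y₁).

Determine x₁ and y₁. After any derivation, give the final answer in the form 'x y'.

51841 3312

√245 = [15; 1,1,1,7,6,7,1,1,1,30, …], period ℓ=10 (even) → k=9
i=0: a=15 ⇒ p=15, q=1
…
i=2: a=1 ⇒ p=31, q=2
…
i=4: a=7 ⇒ p=360, q=23
…
i=6: a=7 ⇒ p=15809, q=1010
…
i=8: a=1 ⇒ p=33825, q=2161
i=9: a=1 ⇒ p=51841, q=3312
fundamental: x₁=51841, y₁=3312  (since 2687489281 − 245·10969344 = 1)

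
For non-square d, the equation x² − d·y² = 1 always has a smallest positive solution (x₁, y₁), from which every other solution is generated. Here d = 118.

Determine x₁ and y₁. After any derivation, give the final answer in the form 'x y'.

306917 28254

d=118: √d = [10; 1,6,3,2,10,2,3,6,1,20] (ℓ=10, even), read p_9/q_9
a_0=10:  p_0=10·1+0=10,  q_0=10·0+1=1
…
a_2=6:  p_2=6·11+10=76,  q_2=6·1+1=7
…
a_7=3:  p_7=3·12112+5779=42115,  q_7=3·1115+532=3877
a_8=6:  p_8=6·42115+12112=264802,  q_8=6·3877+1115=24377
a_9=1:  p_9=1·264802+42115=306917,  q_9=1·24377+3877=28254
→ (306917, 28254).  Check: 306917²=94198044889, 118·28254²=94198044888, difference 1.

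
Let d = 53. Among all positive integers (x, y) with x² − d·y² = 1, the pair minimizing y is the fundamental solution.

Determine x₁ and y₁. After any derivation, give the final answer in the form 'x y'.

66249 9100

√53 = [7; 3,1,1,3,14, …], period ℓ=5 (odd) → k=9
i=0: a=7 ⇒ p=7, q=1
i=1: a=3 ⇒ p=22, q=3
i=2: a=1 ⇒ p=29, q=4
i=3: a=1 ⇒ p=51, q=7
i=4: a=3 ⇒ p=182, q=25
…
i=6: a=3 ⇒ p=7979, q=1096
…
i=8: a=1 ⇒ p=18557, q=2549
i=9: a=3 ⇒ p=66249, q=9100
(x₁, y₁) = (66249, 9100);  66249² − 53·9100² = 1 ✓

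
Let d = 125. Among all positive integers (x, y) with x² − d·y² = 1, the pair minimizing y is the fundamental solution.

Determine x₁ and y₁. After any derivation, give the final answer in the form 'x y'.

√125 = [11; 5,1,1,5,22, …], period ℓ=5 (odd) → k=9
i=0: a=11 ⇒ p=11, q=1
i=1: a=5 ⇒ p=56, q=5
i=2: a=1 ⇒ p=67, q=6
…
i=4: a=5 ⇒ p=682, q=61
…
i=6: a=5 ⇒ p=76317, q=6826
i=7: a=1 ⇒ p=91444, q=8179
i=8: a=1 ⇒ p=167761, q=15005
i=9: a=5 ⇒ p=930249, q=83204
fundamental: x₁=930249, y₁=83204  (since 865363202001 − 125·6922905616 = 1)

930249 83204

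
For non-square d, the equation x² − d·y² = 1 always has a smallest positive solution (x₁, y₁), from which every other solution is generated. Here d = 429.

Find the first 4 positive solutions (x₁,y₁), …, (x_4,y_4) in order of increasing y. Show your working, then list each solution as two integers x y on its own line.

[20; 1,2,2,9,1,12,1,9,2,2,1,40] for √429; ℓ=12 ⇒ convergent index 11
k=0  a_k=20  p_k/q_k = 20/1
…
k=5  a_k=1  p_k/q_k = 1512/73
…
k=7  a_k=1  p_k/q_k = 21023/1015
…
k=9  a_k=2  p_k/q_k = 438459/21169
k=10  a_k=2  p_k/q_k = 1085636/52415
k=11  a_k=1  p_k/q_k = 1524095/73584
fundamental: x₁=1524095, y₁=73584  (since 2322865569025 − 429·5414605056 = 1)
(x_2, y_2) = (1524095·1524095 + 429·73584·73584, 1524095·73584 + 73584·1524095) = (4645731138049, 224298012960)
(x_3, y_3) = (1524095·4645731138049 + 429·73584·224298012960, 1524095·224298012960 + 73584·4645731138049) = (14161071197688057215, 683702960124468816)
(x_4, y_4) = (1524095·14161071197688057215 + 429·73584·683702960124468816, 1524095·683702960124468816 + 73584·14161071197688057215) = (43165635614076113391052801, 2084056526021580302230080)

1524095 73584
4645731138049 224298012960
14161071197688057215 683702960124468816
43165635614076113391052801 2084056526021580302230080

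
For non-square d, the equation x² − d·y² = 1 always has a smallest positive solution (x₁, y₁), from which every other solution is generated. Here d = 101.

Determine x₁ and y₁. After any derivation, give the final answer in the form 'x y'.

201 20

d=101: √d = [10; 20] (ℓ=1, odd), read p_1/q_1
step 0: (10, 1)  from 10·(1,0) + (0,1)
step 1: (201, 20)  from 20·(10,1) + (1,0)
→ (201, 20).  Check: 201²=40401, 101·20²=40400, difference 1.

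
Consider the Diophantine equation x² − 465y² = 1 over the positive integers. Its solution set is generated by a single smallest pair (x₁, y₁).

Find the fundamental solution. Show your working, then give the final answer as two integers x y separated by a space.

d=465: √d = [21; 1,1,3,2,2,2,3,1,1,42] (ℓ=10, even), read p_9/q_9
k=0  a_k=21  p_k/q_k = 21/1
…
k=2  a_k=1  p_k/q_k = 43/2
…
k=5  a_k=2  p_k/q_k = 841/39
…
k=7  a_k=3  p_k/q_k = 6922/321
k=8  a_k=1  p_k/q_k = 8949/415
k=9  a_k=1  p_k/q_k = 15871/736
fundamental: x₁=15871, y₁=736  (since 251888641 − 465·541696 = 1)

15871 736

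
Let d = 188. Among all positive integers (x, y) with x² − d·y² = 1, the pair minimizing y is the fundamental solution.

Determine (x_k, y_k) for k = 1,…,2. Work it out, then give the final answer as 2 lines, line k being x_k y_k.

√188 = [13; 1,2,2,6,2,2,1,26, …], period ℓ=8 (even) → k=7
step 0: (13, 1)  from 13·(1,0) + (0,1)
step 1: (14, 1)  from 1·(13,1) + (1,0)
step 2: (41, 3)  from 2·(14,1) + (13,1)
…
step 6: (3277, 239)  from 2·(1330,97) + (617,45)
step 7: (4607, 336)  from 1·(3277,239) + (1330,97)
→ (4607, 336).  Check: 4607²=21224449, 188·336²=21224448, difference 1.
k=2:  x_2 = 4607·4607+188·336·336 = 42448897,  y_2 = 4607·336+336·4607 = 3095904

4607 336
42448897 3095904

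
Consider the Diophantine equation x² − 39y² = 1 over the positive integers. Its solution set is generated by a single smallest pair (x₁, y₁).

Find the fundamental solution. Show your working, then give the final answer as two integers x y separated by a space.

[6; 4,12] for √39; ℓ=2 ⇒ convergent index 1
i=0: a=6 ⇒ p=6, q=1
i=1: a=4 ⇒ p=25, q=4
(x₁, y₁) = (25, 4);  25² − 39·4² = 1 ✓

25 4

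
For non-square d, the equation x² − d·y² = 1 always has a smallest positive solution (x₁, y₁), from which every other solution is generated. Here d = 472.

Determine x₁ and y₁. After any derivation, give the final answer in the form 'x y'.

306917 14127

√472 = [21; 1,2,1,1,1,…,2,1,42, …], period ℓ=14 (even) → k=13
i=0: a=21 ⇒ p=21, q=1
i=1: a=1 ⇒ p=22, q=1
…
i=3: a=1 ⇒ p=87, q=4
i=4: a=1 ⇒ p=152, q=7
i=5: a=1 ⇒ p=239, q=11
i=6: a=4 ⇒ p=1108, q=51
i=7: a=5 ⇒ p=5779, q=266
i=8: a=4 ⇒ p=24224, q=1115
i=9: a=1 ⇒ p=30003, q=1381
i=10: a=1 ⇒ p=54227, q=2496
i=11: a=1 ⇒ p=84230, q=3877
i=12: a=2 ⇒ p=222687, q=10250
i=13: a=1 ⇒ p=306917, q=14127
(x₁, y₁) = (306917, 14127);  306917² − 472·14127² = 1 ✓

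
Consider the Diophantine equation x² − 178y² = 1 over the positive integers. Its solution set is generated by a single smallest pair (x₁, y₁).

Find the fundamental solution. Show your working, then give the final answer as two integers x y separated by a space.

[13; 2,1,12,1,2,26] for √178; ℓ=6 ⇒ convergent index 5
a_0=13:  p_0=13·1+0=13,  q_0=13·0+1=1
a_1=2:  p_1=2·13+1=27,  q_1=2·1+0=2
a_2=1:  p_2=1·27+13=40,  q_2=1·2+1=3
…
a_4=1:  p_4=1·507+40=547,  q_4=1·38+3=41
a_5=2:  p_5=2·547+507=1601,  q_5=2·41+38=120
→ (1601, 120).  Check: 1601²=2563201, 178·120²=2563200, difference 1.

1601 120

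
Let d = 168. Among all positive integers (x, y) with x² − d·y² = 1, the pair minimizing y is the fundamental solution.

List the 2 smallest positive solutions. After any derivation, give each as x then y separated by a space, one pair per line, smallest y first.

√168 → a₀=12, period (1,24); ℓ=2 even so k=1
step 0: (12, 1)  from 12·(1,0) + (0,1)
step 1: (13, 1)  from 1·(12,1) + (1,0)
(x₁, y₁) = (13, 1);  13² − 168·1² = 1 ✓
n=2: (13,1)∘(13,1) = (13·13+168·1·1, 13·1+1·13) = (337,26)

13 1
337 26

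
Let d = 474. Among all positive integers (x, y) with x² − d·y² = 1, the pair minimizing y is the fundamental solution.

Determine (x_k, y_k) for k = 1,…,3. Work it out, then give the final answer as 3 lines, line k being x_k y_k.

193549 8890
74922430801 3441301220
29002323118011949 1332120819650670

√474 → a₀=21, period (1,3,2,1,1,…,3,1,42); ℓ=14 even so k=13
k=0  a_k=21  p_k/q_k = 21/1
…
k=3  a_k=2  p_k/q_k = 196/9
…
k=7  a_k=6  p_k/q_k = 5051/232
…
k=12  a_k=3  p_k/q_k = 149331/6859
k=13  a_k=1  p_k/q_k = 193549/8890
fundamental: x₁=193549, y₁=8890  (since 37461215401 − 474·79032100 = 1)
(193549+8890√474)^2 = 74922430801 + 3441301220√474
(193549+8890√474)^3 = 29002323118011949 + 1332120819650670√474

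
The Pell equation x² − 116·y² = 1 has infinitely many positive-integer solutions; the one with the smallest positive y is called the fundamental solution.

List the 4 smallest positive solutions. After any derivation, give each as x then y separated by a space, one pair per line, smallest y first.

9801 910
192119201 17837820
3765920568201 349656946730
73819574785756801 6853975451963640

d=116: √d = [10; 1,3,2,1,4,1,2,3,1,20] (ℓ=10, even), read p_9/q_9
step 0: (10, 1)  from 10·(1,0) + (0,1)
step 1: (11, 1)  from 1·(10,1) + (1,0)
step 2: (43, 4)  from 3·(11,1) + (10,1)
step 3: (97, 9)  from 2·(43,4) + (11,1)
step 4: (140, 13)  from 1·(97,9) + (43,4)
step 5: (657, 61)  from 4·(140,13) + (97,9)
…
step 8: (7550, 701)  from 3·(2251,209) + (797,74)
step 9: (9801, 910)  from 1·(7550,701) + (2251,209)
fundamental: x₁=9801, y₁=910  (since 96059601 − 116·828100 = 1)
k=2:  x_2 = 9801·9801+116·910·910 = 192119201,  y_2 = 9801·910+910·9801 = 17837820
k=3:  x_3 = 9801·192119201+116·910·17837820 = 3765920568201,  y_3 = 9801·17837820+910·192119201 = 349656946730
k=4:  x_4 = 9801·3765920568201+116·910·349656946730 = 73819574785756801,  y_4 = 9801·349656946730+910·3765920568201 = 6853975451963640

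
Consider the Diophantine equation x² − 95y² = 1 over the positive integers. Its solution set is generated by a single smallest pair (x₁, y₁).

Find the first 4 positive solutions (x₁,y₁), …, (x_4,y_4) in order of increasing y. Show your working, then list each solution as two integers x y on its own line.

√95 → a₀=9, period (1,2,1,18); ℓ=4 even so k=3
k=0  a_k=9  p_k/q_k = 9/1
k=1  a_k=1  p_k/q_k = 10/1
k=2  a_k=2  p_k/q_k = 29/3
k=3  a_k=1  p_k/q_k = 39/4
fundamental: x₁=39, y₁=4  (since 1521 − 95·16 = 1)
(39+4√95)^2 = 3041 + 312√95
(39+4√95)^3 = 237159 + 24332√95
(39+4√95)^4 = 18495361 + 1897584√95

39 4
3041 312
237159 24332
18495361 1897584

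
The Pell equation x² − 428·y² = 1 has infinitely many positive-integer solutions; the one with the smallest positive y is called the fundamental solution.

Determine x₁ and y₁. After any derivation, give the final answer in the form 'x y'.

√428 → a₀=20, period (1,2,4,1,5,10,5,1,4,2,1,40); ℓ=12 even so k=11
step 0: (20, 1)  from 20·(1,0) + (0,1)
step 1: (21, 1)  from 1·(20,1) + (1,0)
…
step 3: (269, 13)  from 4·(62,3) + (21,1)
…
step 10: (1273708, 61567)  from 2·(577179,27899) + (119350,5769)
step 11: (1850887, 89466)  from 1·(1273708,61567) + (577179,27899)
fundamental: x₁=1850887, y₁=89466  (since 3425782686769 − 428·8004165156 = 1)

1850887 89466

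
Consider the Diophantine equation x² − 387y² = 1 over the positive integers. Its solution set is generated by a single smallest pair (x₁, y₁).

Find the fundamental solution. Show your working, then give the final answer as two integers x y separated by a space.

√387 = [19; 1,2,19,2,1,38, …], period ℓ=6 (even) → k=5
k=0  a_k=19  p_k/q_k = 19/1
…
k=4  a_k=2  p_k/q_k = 2341/119
k=5  a_k=1  p_k/q_k = 3482/177
→ (3482, 177).  Check: 3482²=12124324, 387·177²=12124323, difference 1.

3482 177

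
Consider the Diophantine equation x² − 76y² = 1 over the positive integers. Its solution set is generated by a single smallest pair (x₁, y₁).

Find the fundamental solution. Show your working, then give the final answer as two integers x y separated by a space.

[8; 1,2,1,1,5,4,5,1,1,2,1,16] for √76; ℓ=12 ⇒ convergent index 11
k=0  a_k=8  p_k/q_k = 8/1
…
k=4  a_k=1  p_k/q_k = 61/7
…
k=10  a_k=2  p_k/q_k = 41488/4759
k=11  a_k=1  p_k/q_k = 57799/6630
(x₁, y₁) = (57799, 6630);  57799² − 76·6630² = 1 ✓

57799 6630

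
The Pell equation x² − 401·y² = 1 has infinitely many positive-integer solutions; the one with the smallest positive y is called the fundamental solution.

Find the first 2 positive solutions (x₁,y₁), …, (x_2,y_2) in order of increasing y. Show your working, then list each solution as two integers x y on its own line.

[20; 40] for √401; ℓ=1 ⇒ convergent index 1
step 0: (20, 1)  from 20·(1,0) + (0,1)
step 1: (801, 40)  from 40·(20,1) + (1,0)
fundamental: x₁=801, y₁=40  (since 641601 − 401·1600 = 1)
n=2: (801,40)∘(801,40) = (801·801+401·40·40, 801·40+40·801) = (1283201,64080)

801 40
1283201 64080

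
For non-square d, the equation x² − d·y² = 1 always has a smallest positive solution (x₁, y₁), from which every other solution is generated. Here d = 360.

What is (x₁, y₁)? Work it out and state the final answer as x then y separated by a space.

19 1

√360 = [18; 1,36, …], period ℓ=2 (even) → k=1
i=0: a=18 ⇒ p=18, q=1
i=1: a=1 ⇒ p=19, q=1
(x₁, y₁) = (19, 1);  19² − 360·1² = 1 ✓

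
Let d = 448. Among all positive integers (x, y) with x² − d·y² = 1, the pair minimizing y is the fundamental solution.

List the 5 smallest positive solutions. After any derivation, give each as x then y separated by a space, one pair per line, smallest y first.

127 6
32257 1524
8193151 387090
2081028097 98319336
528572943487 24972724254

√448 → a₀=21, period (6,42); ℓ=2 even so k=1
a_0=21:  p_0=21·1+0=21,  q_0=21·0+1=1
a_1=6:  p_1=6·21+1=127,  q_1=6·1+0=6
(x₁, y₁) = (127, 6);  127² − 448·6² = 1 ✓
n=2: (127,6)∘(127,6) = (127·127+448·6·6, 127·6+6·127) = (32257,1524)
n=3: (32257,1524)∘(127,6) = (127·32257+448·6·1524, 127·1524+6·32257) = (8193151,387090)
n=4: (8193151,387090)∘(127,6) = (127·8193151+448·6·387090, 127·387090+6·8193151) = (2081028097,98319336)
n=5: (2081028097,98319336)∘(127,6) = (127·2081028097+448·6·98319336, 127·98319336+6·2081028097) = (528572943487,24972724254)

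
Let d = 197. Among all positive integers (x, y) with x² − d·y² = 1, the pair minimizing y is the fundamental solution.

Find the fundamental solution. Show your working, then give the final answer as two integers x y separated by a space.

393 28

√197 = [14; 28, …], period ℓ=1 (odd) → k=1
step 0: (14, 1)  from 14·(1,0) + (0,1)
step 1: (393, 28)  from 28·(14,1) + (1,0)
fundamental: x₁=393, y₁=28  (since 154449 − 197·784 = 1)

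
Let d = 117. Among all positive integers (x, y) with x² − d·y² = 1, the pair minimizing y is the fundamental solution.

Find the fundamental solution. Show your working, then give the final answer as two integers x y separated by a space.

649 60

√117 = [10; 1,4,2,4,1,20, …], period ℓ=6 (even) → k=5
step 0: (10, 1)  from 10·(1,0) + (0,1)
step 1: (11, 1)  from 1·(10,1) + (1,0)
…
step 4: (530, 49)  from 4·(119,11) + (54,5)
step 5: (649, 60)  from 1·(530,49) + (119,11)
→ (649, 60).  Check: 649²=421201, 117·60²=421200, difference 1.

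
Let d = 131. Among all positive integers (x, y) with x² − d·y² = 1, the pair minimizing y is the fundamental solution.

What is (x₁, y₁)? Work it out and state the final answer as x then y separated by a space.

10610 927

√131 → a₀=11, period (2,4,11,4,2,22); ℓ=6 even so k=5
k=0  a_k=11  p_k/q_k = 11/1
k=1  a_k=2  p_k/q_k = 23/2
k=2  a_k=4  p_k/q_k = 103/9
k=3  a_k=11  p_k/q_k = 1156/101
k=4  a_k=4  p_k/q_k = 4727/413
k=5  a_k=2  p_k/q_k = 10610/927
→ (10610, 927).  Check: 10610²=112572100, 131·927²=112572099, difference 1.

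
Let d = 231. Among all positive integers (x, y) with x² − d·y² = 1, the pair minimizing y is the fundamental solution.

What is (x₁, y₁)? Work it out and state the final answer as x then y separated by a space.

76 5

√231 = [15; 5,30, …], period ℓ=2 (even) → k=1
i=0: a=15 ⇒ p=15, q=1
i=1: a=5 ⇒ p=76, q=5
fundamental: x₁=76, y₁=5  (since 5776 − 231·25 = 1)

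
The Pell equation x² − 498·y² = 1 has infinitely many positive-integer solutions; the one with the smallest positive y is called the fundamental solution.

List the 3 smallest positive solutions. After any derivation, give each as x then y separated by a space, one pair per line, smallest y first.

√498 → a₀=22, period (3,6,22,6,3,44); ℓ=6 even so k=5
step 0: (22, 1)  from 22·(1,0) + (0,1)
…
step 4: (56794, 2545)  from 6·(9395,421) + (424,19)
step 5: (179777, 8056)  from 3·(56794,2545) + (9395,421)
(x₁, y₁) = (179777, 8056);  179777² − 498·8056² = 1 ✓
n=2: (179777,8056)∘(179777,8056) = (179777·179777+498·8056·8056, 179777·8056+8056·179777) = (64639539457,2896567024)
n=3: (64639539457,2896567024)∘(179777,8056) = (179777·64639539457+498·8056·2896567024, 179777·2896567024+8056·64639539457) = (23241404969742401,1041472259739240)

179777 8056
64639539457 2896567024
23241404969742401 1041472259739240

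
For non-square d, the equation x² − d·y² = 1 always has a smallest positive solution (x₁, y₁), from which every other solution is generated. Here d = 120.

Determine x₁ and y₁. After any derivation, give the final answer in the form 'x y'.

[10; 1,20] for √120; ℓ=2 ⇒ convergent index 1
step 0: (10, 1)  from 10·(1,0) + (0,1)
step 1: (11, 1)  from 1·(10,1) + (1,0)
fundamental: x₁=11, y₁=1  (since 121 − 120·1 = 1)

11 1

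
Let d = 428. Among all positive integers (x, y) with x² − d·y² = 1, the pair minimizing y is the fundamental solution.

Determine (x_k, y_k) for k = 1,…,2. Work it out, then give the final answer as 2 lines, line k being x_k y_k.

1850887 89466
6851565373537 331182912684

d=428: √d = [20; 1,2,4,1,5,10,5,1,4,2,1,40] (ℓ=12, even), read p_11/q_11
k=0  a_k=20  p_k/q_k = 20/1
k=1  a_k=1  p_k/q_k = 21/1
…
k=4  a_k=1  p_k/q_k = 331/16
k=5  a_k=5  p_k/q_k = 1924/93
k=6  a_k=10  p_k/q_k = 19571/946
k=7  a_k=5  p_k/q_k = 99779/4823
k=8  a_k=1  p_k/q_k = 119350/5769
…
k=10  a_k=2  p_k/q_k = 1273708/61567
k=11  a_k=1  p_k/q_k = 1850887/89466
fundamental: x₁=1850887, y₁=89466  (since 3425782686769 − 428·8004165156 = 1)
k=2:  x_2 = 1850887·1850887+428·89466·89466 = 6851565373537,  y_2 = 1850887·89466+89466·1850887 = 331182912684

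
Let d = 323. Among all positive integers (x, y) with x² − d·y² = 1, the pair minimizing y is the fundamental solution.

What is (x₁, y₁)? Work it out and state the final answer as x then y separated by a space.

[17; 1,34] for √323; ℓ=2 ⇒ convergent index 1
step 0: (17, 1)  from 17·(1,0) + (0,1)
step 1: (18, 1)  from 1·(17,1) + (1,0)
fundamental: x₁=18, y₁=1  (since 324 − 323·1 = 1)

18 1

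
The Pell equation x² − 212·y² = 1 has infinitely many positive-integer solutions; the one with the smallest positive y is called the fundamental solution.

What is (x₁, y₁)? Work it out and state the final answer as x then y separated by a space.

d=212: √d = [14; 1,1,3,1,1,…,1,1,28] (ℓ=14, even), read p_13/q_13
step 0: (14, 1)  from 14·(1,0) + (0,1)
step 1: (15, 1)  from 1·(14,1) + (1,0)
…
step 5: (233, 16)  from 1·(131,9) + (102,7)
step 6: (364, 25)  from 1·(233,16) + (131,9)
step 7: (2417, 166)  from 6·(364,25) + (233,16)
step 8: (2781, 191)  from 1·(2417,166) + (364,25)
…
step 11: (29135, 2001)  from 3·(7979,548) + (5198,357)
step 12: (37114, 2549)  from 1·(29135,2001) + (7979,548)
step 13: (66249, 4550)  from 1·(37114,2549) + (29135,2001)
fundamental: x₁=66249, y₁=4550  (since 4388930001 − 212·20702500 = 1)

66249 4550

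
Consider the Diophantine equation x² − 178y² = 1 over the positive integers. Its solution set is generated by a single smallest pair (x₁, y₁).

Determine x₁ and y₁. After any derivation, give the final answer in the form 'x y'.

√178 = [13; 2,1,12,1,2,26, …], period ℓ=6 (even) → k=5
step 0: (13, 1)  from 13·(1,0) + (0,1)
…
step 2: (40, 3)  from 1·(27,2) + (13,1)
…
step 4: (547, 41)  from 1·(507,38) + (40,3)
step 5: (1601, 120)  from 2·(547,41) + (507,38)
(x₁, y₁) = (1601, 120);  1601² − 178·120² = 1 ✓

1601 120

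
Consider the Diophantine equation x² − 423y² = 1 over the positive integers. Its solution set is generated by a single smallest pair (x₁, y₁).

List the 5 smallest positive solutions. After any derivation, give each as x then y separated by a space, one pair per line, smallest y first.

4607 224
42448897 2063936
391124132351 19017106080
3603817713033217 175223613357184
33205576016763929087 1614510354455987296

√423 → a₀=20, period (1,1,3,4,3,1,1,40); ℓ=8 even so k=7
i=0: a=20 ⇒ p=20, q=1
…
i=2: a=1 ⇒ p=41, q=2
i=3: a=3 ⇒ p=144, q=7
i=4: a=4 ⇒ p=617, q=30
i=5: a=3 ⇒ p=1995, q=97
i=6: a=1 ⇒ p=2612, q=127
i=7: a=1 ⇒ p=4607, q=224
(x₁, y₁) = (4607, 224);  4607² − 423·224² = 1 ✓
(x_2, y_2) = (4607·4607 + 423·224·224, 4607·224 + 224·4607) = (42448897, 2063936)
(x_3, y_3) = (4607·42448897 + 423·224·2063936, 4607·2063936 + 224·42448897) = (391124132351, 19017106080)
(x_4, y_4) = (4607·391124132351 + 423·224·19017106080, 4607·19017106080 + 224·391124132351) = (3603817713033217, 175223613357184)
(x_5, y_5) = (4607·3603817713033217 + 423·224·175223613357184, 4607·175223613357184 + 224·3603817713033217) = (33205576016763929087, 1614510354455987296)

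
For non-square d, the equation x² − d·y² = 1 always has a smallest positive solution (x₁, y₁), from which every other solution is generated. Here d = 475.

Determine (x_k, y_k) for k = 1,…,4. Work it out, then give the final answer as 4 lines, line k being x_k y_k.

57799 2652
6681448801 306565896
772362118440199 35438404443156
89283516160768675201 4096608676513381392

[21; 1,3,1,6,2,6,1,3,1,42] for √475; ℓ=10 ⇒ convergent index 9
k=0  a_k=21  p_k/q_k = 21/1
k=1  a_k=1  p_k/q_k = 22/1
…
k=3  a_k=1  p_k/q_k = 109/5
k=4  a_k=6  p_k/q_k = 741/34
k=5  a_k=2  p_k/q_k = 1591/73
k=6  a_k=6  p_k/q_k = 10287/472
k=7  a_k=1  p_k/q_k = 11878/545
k=8  a_k=3  p_k/q_k = 45921/2107
k=9  a_k=1  p_k/q_k = 57799/2652
→ (57799, 2652).  Check: 57799²=3340724401, 475·2652²=3340724400, difference 1.
k=2:  x_2 = 57799·57799+475·2652·2652 = 6681448801,  y_2 = 57799·2652+2652·57799 = 306565896
k=3:  x_3 = 57799·6681448801+475·2652·306565896 = 772362118440199,  y_3 = 57799·306565896+2652·6681448801 = 35438404443156
k=4:  x_4 = 57799·772362118440199+475·2652·35438404443156 = 89283516160768675201,  y_4 = 57799·35438404443156+2652·772362118440199 = 4096608676513381392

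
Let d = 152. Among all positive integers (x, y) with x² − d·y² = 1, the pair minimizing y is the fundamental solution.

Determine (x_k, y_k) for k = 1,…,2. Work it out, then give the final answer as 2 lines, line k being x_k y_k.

37 3
2737 222

√152 → a₀=12, period (3,24); ℓ=2 even so k=1
step 0: (12, 1)  from 12·(1,0) + (0,1)
step 1: (37, 3)  from 3·(12,1) + (1,0)
→ (37, 3).  Check: 37²=1369, 152·3²=1368, difference 1.
n=2: (37,3)∘(37,3) = (37·37+152·3·3, 37·3+3·37) = (2737,222)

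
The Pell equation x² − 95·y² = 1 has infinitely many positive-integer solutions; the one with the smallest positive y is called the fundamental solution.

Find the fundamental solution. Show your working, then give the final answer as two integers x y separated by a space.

39 4

√95 = [9; 1,2,1,18, …], period ℓ=4 (even) → k=3
k=0  a_k=9  p_k/q_k = 9/1
k=1  a_k=1  p_k/q_k = 10/1
k=2  a_k=2  p_k/q_k = 29/3
k=3  a_k=1  p_k/q_k = 39/4
(x₁, y₁) = (39, 4);  39² − 95·4² = 1 ✓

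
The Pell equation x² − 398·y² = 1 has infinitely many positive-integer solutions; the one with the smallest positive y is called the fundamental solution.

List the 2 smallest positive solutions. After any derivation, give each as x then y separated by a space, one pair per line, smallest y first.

399 20
318401 15960

√398 = [19; 1,18,1,38, …], period ℓ=4 (even) → k=3
step 0: (19, 1)  from 19·(1,0) + (0,1)
step 1: (20, 1)  from 1·(19,1) + (1,0)
step 2: (379, 19)  from 18·(20,1) + (19,1)
step 3: (399, 20)  from 1·(379,19) + (20,1)
(x₁, y₁) = (399, 20);  399² − 398·20² = 1 ✓
(399+20√398)^2 = 318401 + 15960√398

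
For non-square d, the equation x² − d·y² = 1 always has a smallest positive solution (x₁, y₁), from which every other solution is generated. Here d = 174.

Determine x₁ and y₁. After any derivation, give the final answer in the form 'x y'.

d=174: √d = [13; 5,4,5,26] (ℓ=4, even), read p_3/q_3
a_0=13:  p_0=13·1+0=13,  q_0=13·0+1=1
a_1=5:  p_1=5·13+1=66,  q_1=5·1+0=5
a_2=4:  p_2=4·66+13=277,  q_2=4·5+1=21
a_3=5:  p_3=5·277+66=1451,  q_3=5·21+5=110
fundamental: x₁=1451, y₁=110  (since 2105401 − 174·12100 = 1)

1451 110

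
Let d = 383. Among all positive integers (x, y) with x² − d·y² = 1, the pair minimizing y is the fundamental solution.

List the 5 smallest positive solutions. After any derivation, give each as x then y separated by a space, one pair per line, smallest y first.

√383 = [19; 1,1,3,19,3,1,1,38, …], period ℓ=8 (even) → k=7
step 0: (19, 1)  from 19·(1,0) + (0,1)
…
step 3: (137, 7)  from 3·(39,2) + (20,1)
…
step 6: (10705, 547)  from 1·(8063,412) + (2642,135)
step 7: (18768, 959)  from 1·(10705,547) + (8063,412)
→ (18768, 959).  Check: 18768²=352237824, 383·959²=352237823, difference 1.
n=2: (18768,959)∘(18768,959) = (18768·18768+383·959·959, 18768·959+959·18768) = (704475647,35997024)
n=3: (704475647,35997024)∘(18768,959) = (18768·704475647+383·959·35997024, 18768·35997024+959·704475647) = (26443197867024,1351184291905)
n=4: (26443197867024,1351184291905)∘(18768,959) = (18768·26443197867024+383·959·1351184291905, 18768·1351184291905+959·26443197867024) = (992571874432137217,50718053544949056)
n=5: (992571874432137217,50718053544949056)∘(18768,959) = (18768·992571874432137217+383·959·50718053544949056, 18768·50718053544949056+959·992571874432137217) = (37257177852241504710288,1903752856512023474111)

18768 959
704475647 35997024
26443197867024 1351184291905
992571874432137217 50718053544949056
37257177852241504710288 1903752856512023474111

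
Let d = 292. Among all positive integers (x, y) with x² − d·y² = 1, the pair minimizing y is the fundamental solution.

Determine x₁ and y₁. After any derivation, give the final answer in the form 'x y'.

2281249 133500

d=292: √d = [17; 11,2,1,3,8,3,1,2,11,34] (ℓ=10, even), read p_9/q_9
step 0: (17, 1)  from 17·(1,0) + (0,1)
step 1: (188, 11)  from 11·(17,1) + (1,0)
step 2: (393, 23)  from 2·(188,11) + (17,1)
step 3: (581, 34)  from 1·(393,23) + (188,11)
step 4: (2136, 125)  from 3·(581,34) + (393,23)
step 5: (17669, 1034)  from 8·(2136,125) + (581,34)
step 6: (55143, 3227)  from 3·(17669,1034) + (2136,125)
…
step 8: (200767, 11749)  from 2·(72812,4261) + (55143,3227)
step 9: (2281249, 133500)  from 11·(200767,11749) + (72812,4261)
→ (2281249, 133500).  Check: 2281249²=5204097000001, 292·133500²=5204097000000, difference 1.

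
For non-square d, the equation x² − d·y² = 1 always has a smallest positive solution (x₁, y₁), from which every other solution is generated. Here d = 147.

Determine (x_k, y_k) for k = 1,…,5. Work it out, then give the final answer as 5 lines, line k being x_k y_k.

√147 = [12; 8,24, …], period ℓ=2 (even) → k=1
k=0  a_k=12  p_k/q_k = 12/1
k=1  a_k=8  p_k/q_k = 97/8
(x₁, y₁) = (97, 8);  97² − 147·8² = 1 ✓
(x_2, y_2) = (97·97 + 147·8·8, 97·8 + 8·97) = (18817, 1552)
(x_3, y_3) = (97·18817 + 147·8·1552, 97·1552 + 8·18817) = (3650401, 301080)
(x_4, y_4) = (97·3650401 + 147·8·301080, 97·301080 + 8·3650401) = (708158977, 58407968)
(x_5, y_5) = (97·708158977 + 147·8·58407968, 97·58407968 + 8·708158977) = (137379191137, 11330844712)

97 8
18817 1552
3650401 301080
708158977 58407968
137379191137 11330844712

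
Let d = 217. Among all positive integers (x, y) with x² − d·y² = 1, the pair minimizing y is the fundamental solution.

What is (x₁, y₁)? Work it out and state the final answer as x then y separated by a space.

3844063 260952

√217 = [14; 1,2,1,2,1,…,2,1,28, …], period ℓ=16 (even) → k=15
a_0=14:  p_0=14·1+0=14,  q_0=14·0+1=1
a_1=1:  p_1=1·14+1=15,  q_1=1·1+0=1
…
a_4=2:  p_4=2·59+44=162,  q_4=2·4+3=11
a_5=1:  p_5=1·162+59=221,  q_5=1·11+4=15
…
a_7=9:  p_7=9·383+221=3668,  q_7=9·26+15=249
a_8=4:  p_8=4·3668+383=15055,  q_8=4·249+26=1022
a_9=9:  p_9=9·15055+3668=139163,  q_9=9·1022+249=9447
a_10=1:  p_10=1·139163+15055=154218,  q_10=1·9447+1022=10469
…
a_12=2:  p_12=2·293381+154218=740980,  q_12=2·19916+10469=50301
a_13=1:  p_13=1·740980+293381=1034361,  q_13=1·50301+19916=70217
a_14=2:  p_14=2·1034361+740980=2809702,  q_14=2·70217+50301=190735
a_15=1:  p_15=1·2809702+1034361=3844063,  q_15=1·190735+70217=260952
(x₁, y₁) = (3844063, 260952);  3844063² − 217·260952² = 1 ✓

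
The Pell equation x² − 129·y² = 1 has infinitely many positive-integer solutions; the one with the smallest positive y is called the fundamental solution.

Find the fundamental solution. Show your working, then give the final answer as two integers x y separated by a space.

16855 1484

√129 = [11; 2,1,3,1,6,1,3,1,2,22, …], period ℓ=10 (even) → k=9
k=0  a_k=11  p_k/q_k = 11/1
k=1  a_k=2  p_k/q_k = 23/2
k=2  a_k=1  p_k/q_k = 34/3
k=3  a_k=3  p_k/q_k = 125/11
k=4  a_k=1  p_k/q_k = 159/14
k=5  a_k=6  p_k/q_k = 1079/95
k=6  a_k=1  p_k/q_k = 1238/109
k=7  a_k=3  p_k/q_k = 4793/422
k=8  a_k=1  p_k/q_k = 6031/531
k=9  a_k=2  p_k/q_k = 16855/1484
fundamental: x₁=16855, y₁=1484  (since 284091025 − 129·2202256 = 1)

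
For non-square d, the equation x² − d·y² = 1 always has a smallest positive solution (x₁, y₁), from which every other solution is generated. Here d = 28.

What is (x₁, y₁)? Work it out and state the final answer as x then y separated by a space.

[5; 3,2,3,10] for √28; ℓ=4 ⇒ convergent index 3
k=0  a_k=5  p_k/q_k = 5/1
k=1  a_k=3  p_k/q_k = 16/3
k=2  a_k=2  p_k/q_k = 37/7
k=3  a_k=3  p_k/q_k = 127/24
→ (127, 24).  Check: 127²=16129, 28·24²=16128, difference 1.

127 24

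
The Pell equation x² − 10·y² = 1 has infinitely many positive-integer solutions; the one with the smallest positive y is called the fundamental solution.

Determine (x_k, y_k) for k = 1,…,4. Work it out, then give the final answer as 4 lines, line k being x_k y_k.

19 6
721 228
27379 8658
1039681 328776

√10 → a₀=3, period (6); ℓ=1 odd so k=1
i=0: a=3 ⇒ p=3, q=1
i=1: a=6 ⇒ p=19, q=6
→ (19, 6).  Check: 19²=361, 10·6²=360, difference 1.
k=2:  x_2 = 19·19+10·6·6 = 721,  y_2 = 19·6+6·19 = 228
k=3:  x_3 = 19·721+10·6·228 = 27379,  y_3 = 19·228+6·721 = 8658
k=4:  x_4 = 19·27379+10·6·8658 = 1039681,  y_4 = 19·8658+6·27379 = 328776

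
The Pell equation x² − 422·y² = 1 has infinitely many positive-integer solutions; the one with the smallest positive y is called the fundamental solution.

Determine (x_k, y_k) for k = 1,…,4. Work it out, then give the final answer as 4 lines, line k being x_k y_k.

[20; 1,1,5,2,1,…,1,1,40] for √422; ℓ=14 ⇒ convergent index 13
i=0: a=20 ⇒ p=20, q=1
i=1: a=1 ⇒ p=21, q=1
i=2: a=1 ⇒ p=41, q=2
…
i=4: a=2 ⇒ p=493, q=24
…
i=8: a=3 ⇒ p=163807, q=7974
…
i=12: a=1 ⇒ p=3810680, q=185501
i=13: a=1 ⇒ p=7022501, q=341850
fundamental: x₁=7022501, y₁=341850  (since 49315520295001 − 422·116861422500 = 1)
k=2:  x_2 = 7022501·7022501+422·341850·341850 = 98631040590001,  y_2 = 7022501·341850+341850·7022501 = 4801283933700
k=3:  x_3 = 7022501·98631040590001+422·341850·4801283933700 = 1385273162348638202501,  y_3 = 7022501·4801283933700+341850·98631040590001 = 67434042451384025550
k=4:  x_4 = 7022501·1385273162348638202501+422·341850·67434042451384025550 = 19456164335732849620362360001,  y_4 = 7022501·67434042451384025550+341850·1385273162348638202501 = 947111261097768740333867400

7022501 341850
98631040590001 4801283933700
1385273162348638202501 67434042451384025550
19456164335732849620362360001 947111261097768740333867400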